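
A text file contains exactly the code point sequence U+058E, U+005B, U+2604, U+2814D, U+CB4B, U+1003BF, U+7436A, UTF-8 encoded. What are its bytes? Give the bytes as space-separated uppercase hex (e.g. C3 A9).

U+058E: 2-byte form → D6 8E.
U+005B: 1-byte form → 5B.
U+2604: 3-byte form → E2 98 84.
U+2814D: 4-byte form → F0 A8 85 8D.
U+CB4B: 3-byte form → EC AD 8B.
U+1003BF: 4-byte form → F4 80 8E BF.
U+7436A: 4-byte form → F1 B4 8D AA.
Concatenated (21 bytes): D6 8E 5B E2 98 84 F0 A8 85 8D EC AD 8B F4 80 8E BF F1 B4 8D AA.

D6 8E 5B E2 98 84 F0 A8 85 8D EC AD 8B F4 80 8E BF F1 B4 8D AA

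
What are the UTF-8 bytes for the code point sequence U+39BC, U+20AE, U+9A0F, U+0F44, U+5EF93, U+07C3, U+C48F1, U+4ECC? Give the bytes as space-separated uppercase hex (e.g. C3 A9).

E3 A6 BC E2 82 AE E9 A8 8F E0 BD 84 F1 9E BE 93 DF 83 F3 84 A3 B1 E4 BB 8C

U+39BC: 3-byte form → E3 A6 BC.
U+20AE: 3-byte form → E2 82 AE.
U+9A0F: 3-byte form → E9 A8 8F.
U+0F44: 3-byte form → E0 BD 84.
U+5EF93: 4-byte form → F1 9E BE 93.
U+07C3: 2-byte form → DF 83.
U+C48F1: 4-byte form → F3 84 A3 B1.
U+4ECC: 3-byte form → E4 BB 8C.
Concatenated (25 bytes): E3 A6 BC E2 82 AE E9 A8 8F E0 BD 84 F1 9E BE 93 DF 83 F3 84 A3 B1 E4 BB 8C.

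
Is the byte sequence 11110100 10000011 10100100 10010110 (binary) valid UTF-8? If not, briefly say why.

Leading byte 0xF4 = 11110100 → 4-byte form.
Continuation bytes 0x83=10000011, 0xA4=10100100, 0x96=10010110 all match 10xxxxxx.
Decoded value 0x103916 is ≥ 0x10000 (shortest form) and not a surrogate.

valid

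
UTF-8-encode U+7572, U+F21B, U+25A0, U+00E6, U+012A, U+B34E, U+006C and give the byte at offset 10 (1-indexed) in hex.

1-indexed offset 10 is 0-indexed offset 9.
U+7572 → 3-byte form E7 95 B2 at offsets 0–2.
U+F21B → 3-byte form EF 88 9B at offsets 3–5.
U+25A0 → 3-byte form E2 96 A0 at offsets 6–8.
U+00E6 → 2-byte form C3 A6 at offsets 9–10.
Offset 9 falls in char 4's range; it's byte 1 of C3 A6 = 0xC3.

0xC3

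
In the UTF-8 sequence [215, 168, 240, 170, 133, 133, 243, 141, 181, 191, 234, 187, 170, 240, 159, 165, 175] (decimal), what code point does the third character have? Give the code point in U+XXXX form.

Offset 0: leading byte 0xD7 = 11010111 → 2-byte char #1 = D7 A8.
Offset 2: leading byte 0xF0 = 11110000 → 4-byte char #2 = F0 AA 85 85.
Offset 6: leading byte 0xF3 = 11110011 → 4-byte char #3 = F3 8D B5 BF.
Leading byte 0xF3 = 11110011 matches 11110xxx → 4-byte sequence.
Byte 1: 0xF3 = 11110011, payload 011 (3 bits).
Byte 2: 0x8D = 10001101 (10xxxxxx ✓), payload 001101.
Byte 3: 0xB5 = 10110101 (10xxxxxx ✓), payload 110101.
Byte 4: 0xBF = 10111111 (10xxxxxx ✓), payload 111111.
Concatenate: 011001101110101111111 = 0xCDD7F (21 bits → U+CDD7F).

U+CDD7F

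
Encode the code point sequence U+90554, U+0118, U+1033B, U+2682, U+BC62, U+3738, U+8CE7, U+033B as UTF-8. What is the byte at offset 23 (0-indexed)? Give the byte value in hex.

0xBB

U+90554 → 4-byte form F2 90 95 94 at offsets 0–3.
U+0118 → 2-byte form C4 98 at offsets 4–5.
U+1033B → 4-byte form F0 90 8C BB at offsets 6–9.
U+2682 → 3-byte form E2 9A 82 at offsets 10–12.
U+BC62 → 3-byte form EB B1 A2 at offsets 13–15.
U+3738 → 3-byte form E3 9C B8 at offsets 16–18.
U+8CE7 → 3-byte form E8 B3 A7 at offsets 19–21.
U+033B → 2-byte form CC BB at offsets 22–23.
Offset 23 falls in char 8's range; it's byte 2 of CC BB = 0xBB.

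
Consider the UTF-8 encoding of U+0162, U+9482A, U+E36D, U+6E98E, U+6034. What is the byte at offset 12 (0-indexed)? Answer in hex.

0x8E

U+0162 → 2-byte form C5 A2 at offsets 0–1.
U+9482A → 4-byte form F2 94 A0 AA at offsets 2–5.
U+E36D → 3-byte form EE 8D AD at offsets 6–8.
U+6E98E → 4-byte form F1 AE A6 8E at offsets 9–12.
Offset 12 falls in char 4's range; it's byte 4 of F1 AE A6 8E = 0x8E.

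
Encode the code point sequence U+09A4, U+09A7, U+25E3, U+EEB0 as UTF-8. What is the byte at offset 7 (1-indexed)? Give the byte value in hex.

1-indexed offset 7 is 0-indexed offset 6.
U+09A4 → 3-byte form E0 A6 A4 at offsets 0–2.
U+09A7 → 3-byte form E0 A6 A7 at offsets 3–5.
U+25E3 → 3-byte form E2 97 A3 at offsets 6–8.
Offset 6 falls in char 3's range; it's byte 1 of E2 97 A3 = 0xE2.

0xE2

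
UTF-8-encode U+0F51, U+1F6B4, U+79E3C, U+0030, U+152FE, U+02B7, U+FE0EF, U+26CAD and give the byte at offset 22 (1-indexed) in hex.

1-indexed offset 22 is 0-indexed offset 21.
U+0F51 → 3-byte form E0 BD 91 at offsets 0–2.
U+1F6B4 → 4-byte form F0 9F 9A B4 at offsets 3–6.
U+79E3C → 4-byte form F1 B9 B8 BC at offsets 7–10.
U+0030 → 1-byte form 30 at offsets 11–11.
U+152FE → 4-byte form F0 95 8B BE at offsets 12–15.
U+02B7 → 2-byte form CA B7 at offsets 16–17.
U+FE0EF → 4-byte form F3 BE 83 AF at offsets 18–21.
Offset 21 falls in char 7's range; it's byte 4 of F3 BE 83 AF = 0xAF.

0xAF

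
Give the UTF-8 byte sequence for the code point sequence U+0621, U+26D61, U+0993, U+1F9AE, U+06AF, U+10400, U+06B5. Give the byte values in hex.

U+0621: 2-byte form → D8 A1.
U+26D61: 4-byte form → F0 A6 B5 A1.
U+0993: 3-byte form → E0 A6 93.
U+1F9AE: 4-byte form → F0 9F A6 AE.
U+06AF: 2-byte form → DA AF.
U+10400: 4-byte form → F0 90 90 80.
U+06B5: 2-byte form → DA B5.
Concatenated (21 bytes): D8 A1 F0 A6 B5 A1 E0 A6 93 F0 9F A6 AE DA AF F0 90 90 80 DA B5.

D8 A1 F0 A6 B5 A1 E0 A6 93 F0 9F A6 AE DA AF F0 90 90 80 DA B5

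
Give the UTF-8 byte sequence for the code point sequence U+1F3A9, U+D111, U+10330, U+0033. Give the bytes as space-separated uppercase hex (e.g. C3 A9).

F0 9F 8E A9 ED 84 91 F0 90 8C B0 33

U+1F3A9: 4-byte form → F0 9F 8E A9.
U+D111: 3-byte form → ED 84 91.
U+10330: 4-byte form → F0 90 8C B0.
U+0033: 1-byte form → 33.
Concatenated (12 bytes): F0 9F 8E A9 ED 84 91 F0 90 8C B0 33.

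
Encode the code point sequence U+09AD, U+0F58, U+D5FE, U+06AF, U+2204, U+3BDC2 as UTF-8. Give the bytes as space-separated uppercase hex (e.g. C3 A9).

E0 A6 AD E0 BD 98 ED 97 BE DA AF E2 88 84 F0 BB B7 82

U+09AD: 3-byte form → E0 A6 AD.
U+0F58: 3-byte form → E0 BD 98.
U+D5FE: 3-byte form → ED 97 BE.
U+06AF: 2-byte form → DA AF.
U+2204: 3-byte form → E2 88 84.
U+3BDC2: 4-byte form → F0 BB B7 82.
Concatenated (18 bytes): E0 A6 AD E0 BD 98 ED 97 BE DA AF E2 88 84 F0 BB B7 82.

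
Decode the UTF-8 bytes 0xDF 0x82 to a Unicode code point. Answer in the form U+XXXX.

U+07C2

Leading byte 0xDF = 11011111 matches 110xxxxx → 2-byte sequence.
Byte 1: 0xDF = 11011111, payload 11111 (5 bits).
Byte 2: 0x82 = 10000010 (10xxxxxx ✓), payload 000010.
Concatenate: 11111000010 = 0x7C2 (11 bits → U+07C2).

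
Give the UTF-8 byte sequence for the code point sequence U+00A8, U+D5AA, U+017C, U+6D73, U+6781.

C2 A8 ED 96 AA C5 BC E6 B5 B3 E6 9E 81

U+00A8: 2-byte form → C2 A8.
U+D5AA: 3-byte form → ED 96 AA.
U+017C: 2-byte form → C5 BC.
U+6D73: 3-byte form → E6 B5 B3.
U+6781: 3-byte form → E6 9E 81.
Concatenated (13 bytes): C2 A8 ED 96 AA C5 BC E6 B5 B3 E6 9E 81.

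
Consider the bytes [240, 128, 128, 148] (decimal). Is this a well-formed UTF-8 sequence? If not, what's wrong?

Leading byte 0xF0 = 11110000 → 4-byte form.
Continuation bytes all match 10xxxxxx. Payload decodes to 0x14.
But 0x14 < 0x10000, the minimum for a 4-byte sequence — this is an overlong encoding.

invalid (overlong encoding)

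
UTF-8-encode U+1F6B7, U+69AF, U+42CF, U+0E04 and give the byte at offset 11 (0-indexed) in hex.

0xB8

U+1F6B7 → 4-byte form F0 9F 9A B7 at offsets 0–3.
U+69AF → 3-byte form E6 A6 AF at offsets 4–6.
U+42CF → 3-byte form E4 8B 8F at offsets 7–9.
U+0E04 → 3-byte form E0 B8 84 at offsets 10–12.
Offset 11 falls in char 4's range; it's byte 2 of E0 B8 84 = 0xB8.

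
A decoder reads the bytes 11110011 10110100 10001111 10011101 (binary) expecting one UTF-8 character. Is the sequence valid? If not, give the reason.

Leading byte 0xF3 = 11110011 → 4-byte form.
Continuation bytes 0xB4=10110100, 0x8F=10001111, 0x9D=10011101 all match 10xxxxxx.
Decoded value 0xF43DD is ≥ 0x10000 (shortest form) and not a surrogate.

valid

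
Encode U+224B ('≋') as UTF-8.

U+224B = 0x224B = 8779 decimal. In range U+0800–U+FFFF → 3-byte form: 1110xxxx 10xxxxxx 10xxxxxx.
Binary (16 bits): 0010001001001011.
Split 4+6+6: 0010 | 001001 | 001011.
Byte 1: 11100010 = 0xE2.
Byte 2: 10001001 = 0x89.
Byte 3: 10001011 = 0x8B.

E2 89 8B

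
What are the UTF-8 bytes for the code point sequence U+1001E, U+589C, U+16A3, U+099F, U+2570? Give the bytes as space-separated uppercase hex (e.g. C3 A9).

F0 90 80 9E E5 A2 9C E1 9A A3 E0 A6 9F E2 95 B0

U+1001E: 4-byte form → F0 90 80 9E.
U+589C: 3-byte form → E5 A2 9C.
U+16A3: 3-byte form → E1 9A A3.
U+099F: 3-byte form → E0 A6 9F.
U+2570: 3-byte form → E2 95 B0.
Concatenated (16 bytes): F0 90 80 9E E5 A2 9C E1 9A A3 E0 A6 9F E2 95 B0.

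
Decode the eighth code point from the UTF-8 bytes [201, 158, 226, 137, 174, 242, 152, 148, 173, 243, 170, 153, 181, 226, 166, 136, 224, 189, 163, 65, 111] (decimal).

Offset 0: leading byte 0xC9 = 11001001 → 2-byte char #1 = C9 9E.
Offset 2: leading byte 0xE2 = 11100010 → 3-byte char #2 = E2 89 AE.
Offset 5: leading byte 0xF2 = 11110010 → 4-byte char #3 = F2 98 94 AD.
Offset 9: leading byte 0xF3 = 11110011 → 4-byte char #4 = F3 AA 99 B5.
Offset 13: leading byte 0xE2 = 11100010 → 3-byte char #5 = E2 A6 88.
Offset 16: leading byte 0xE0 = 11100000 → 3-byte char #6 = E0 BD A3.
Offset 19: leading byte 0x41 = 01000001 → 1-byte char #7 = 41.
Offset 20: leading byte 0x6F = 01101111 → 1-byte char #8 = 6F.
Leading byte 0x6F = 01101111 matches 0xxxxxxx → 1-byte sequence.
Byte 1: 0x6F = 01101111, payload 1101111 (7 bits).
Concatenate: 1101111 = 0x6F (7 bits → U+006F).

U+006F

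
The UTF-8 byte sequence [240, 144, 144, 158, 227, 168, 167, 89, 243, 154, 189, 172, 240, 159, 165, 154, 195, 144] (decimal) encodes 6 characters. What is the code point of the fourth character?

U+DAF6C

Offset 0: leading byte 0xF0 = 11110000 → 4-byte char #1 = F0 90 90 9E.
Offset 4: leading byte 0xE3 = 11100011 → 3-byte char #2 = E3 A8 A7.
Offset 7: leading byte 0x59 = 01011001 → 1-byte char #3 = 59.
Offset 8: leading byte 0xF3 = 11110011 → 4-byte char #4 = F3 9A BD AC.
Leading byte 0xF3 = 11110011 matches 11110xxx → 4-byte sequence.
Byte 1: 0xF3 = 11110011, payload 011 (3 bits).
Byte 2: 0x9A = 10011010 (10xxxxxx ✓), payload 011010.
Byte 3: 0xBD = 10111101 (10xxxxxx ✓), payload 111101.
Byte 4: 0xAC = 10101100 (10xxxxxx ✓), payload 101100.
Concatenate: 011011010111101101100 = 0xDAF6C (21 bits → U+DAF6C).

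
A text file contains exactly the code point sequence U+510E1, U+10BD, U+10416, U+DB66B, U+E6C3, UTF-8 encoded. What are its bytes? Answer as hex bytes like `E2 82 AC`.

U+510E1: 4-byte form → F1 91 83 A1.
U+10BD: 3-byte form → E1 82 BD.
U+10416: 4-byte form → F0 90 90 96.
U+DB66B: 4-byte form → F3 9B 99 AB.
U+E6C3: 3-byte form → EE 9B 83.
Concatenated (18 bytes): F1 91 83 A1 E1 82 BD F0 90 90 96 F3 9B 99 AB EE 9B 83.

F1 91 83 A1 E1 82 BD F0 90 90 96 F3 9B 99 AB EE 9B 83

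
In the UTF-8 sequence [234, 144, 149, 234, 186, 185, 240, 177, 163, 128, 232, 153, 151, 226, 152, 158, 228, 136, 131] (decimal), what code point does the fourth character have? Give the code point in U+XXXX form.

U+8657

Offset 0: leading byte 0xEA = 11101010 → 3-byte char #1 = EA 90 95.
Offset 3: leading byte 0xEA = 11101010 → 3-byte char #2 = EA BA B9.
Offset 6: leading byte 0xF0 = 11110000 → 4-byte char #3 = F0 B1 A3 80.
Offset 10: leading byte 0xE8 = 11101000 → 3-byte char #4 = E8 99 97.
Leading byte 0xE8 = 11101000 matches 1110xxxx → 3-byte sequence.
Byte 1: 0xE8 = 11101000, payload 1000 (4 bits).
Byte 2: 0x99 = 10011001 (10xxxxxx ✓), payload 011001.
Byte 3: 0x97 = 10010111 (10xxxxxx ✓), payload 010111.
Concatenate: 1000011001010111 = 0x8657 (16 bits → U+8657).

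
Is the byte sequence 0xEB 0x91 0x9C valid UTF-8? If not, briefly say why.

Leading byte 0xEB = 11101011 → 3-byte form.
Continuation bytes 0x91=10010001, 0x9C=10011100 all match 10xxxxxx.
Decoded value 0xB45C is ≥ 0x800 (shortest form) and not a surrogate.

valid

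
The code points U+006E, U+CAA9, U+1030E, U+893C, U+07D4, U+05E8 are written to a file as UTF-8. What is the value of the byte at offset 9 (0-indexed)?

U+006E → 1-byte form 6E at offsets 0–0.
U+CAA9 → 3-byte form EC AA A9 at offsets 1–3.
U+1030E → 4-byte form F0 90 8C 8E at offsets 4–7.
U+893C → 3-byte form E8 A4 BC at offsets 8–10.
Offset 9 falls in char 4's range; it's byte 2 of E8 A4 BC = 0xA4.

0xA4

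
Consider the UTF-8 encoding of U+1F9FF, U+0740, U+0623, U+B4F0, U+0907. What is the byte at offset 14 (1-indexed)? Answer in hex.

0x87

1-indexed offset 14 is 0-indexed offset 13.
U+1F9FF → 4-byte form F0 9F A7 BF at offsets 0–3.
U+0740 → 2-byte form DD 80 at offsets 4–5.
U+0623 → 2-byte form D8 A3 at offsets 6–7.
U+B4F0 → 3-byte form EB 93 B0 at offsets 8–10.
U+0907 → 3-byte form E0 A4 87 at offsets 11–13.
Offset 13 falls in char 5's range; it's byte 3 of E0 A4 87 = 0x87.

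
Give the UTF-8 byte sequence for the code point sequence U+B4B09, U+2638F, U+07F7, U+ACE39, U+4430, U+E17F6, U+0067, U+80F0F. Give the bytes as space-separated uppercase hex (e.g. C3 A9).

U+B4B09: 4-byte form → F2 B4 AC 89.
U+2638F: 4-byte form → F0 A6 8E 8F.
U+07F7: 2-byte form → DF B7.
U+ACE39: 4-byte form → F2 AC B8 B9.
U+4430: 3-byte form → E4 90 B0.
U+E17F6: 4-byte form → F3 A1 9F B6.
U+0067: 1-byte form → 67.
U+80F0F: 4-byte form → F2 80 BC 8F.
Concatenated (26 bytes): F2 B4 AC 89 F0 A6 8E 8F DF B7 F2 AC B8 B9 E4 90 B0 F3 A1 9F B6 67 F2 80 BC 8F.

F2 B4 AC 89 F0 A6 8E 8F DF B7 F2 AC B8 B9 E4 90 B0 F3 A1 9F B6 67 F2 80 BC 8F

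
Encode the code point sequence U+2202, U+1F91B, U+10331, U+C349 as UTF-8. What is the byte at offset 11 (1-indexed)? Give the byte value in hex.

0xB1

1-indexed offset 11 is 0-indexed offset 10.
U+2202 → 3-byte form E2 88 82 at offsets 0–2.
U+1F91B → 4-byte form F0 9F A4 9B at offsets 3–6.
U+10331 → 4-byte form F0 90 8C B1 at offsets 7–10.
Offset 10 falls in char 3's range; it's byte 4 of F0 90 8C B1 = 0xB1.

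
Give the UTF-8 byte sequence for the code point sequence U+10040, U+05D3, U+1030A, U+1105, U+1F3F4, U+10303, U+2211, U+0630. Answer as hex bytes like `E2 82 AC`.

U+10040: 4-byte form → F0 90 81 80.
U+05D3: 2-byte form → D7 93.
U+1030A: 4-byte form → F0 90 8C 8A.
U+1105: 3-byte form → E1 84 85.
U+1F3F4: 4-byte form → F0 9F 8F B4.
U+10303: 4-byte form → F0 90 8C 83.
U+2211: 3-byte form → E2 88 91.
U+0630: 2-byte form → D8 B0.
Concatenated (26 bytes): F0 90 81 80 D7 93 F0 90 8C 8A E1 84 85 F0 9F 8F B4 F0 90 8C 83 E2 88 91 D8 B0.

F0 90 81 80 D7 93 F0 90 8C 8A E1 84 85 F0 9F 8F B4 F0 90 8C 83 E2 88 91 D8 B0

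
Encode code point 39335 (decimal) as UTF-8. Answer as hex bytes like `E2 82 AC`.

E9 A6 A7

U+99A7 = 0x99A7 = 39335 decimal. In range U+0800–U+FFFF → 3-byte form: 1110xxxx 10xxxxxx 10xxxxxx.
Binary (16 bits): 1001100110100111.
Split 4+6+6: 1001 | 100110 | 100111.
Byte 1: 11101001 = 0xE9.
Byte 2: 10100110 = 0xA6.
Byte 3: 10100111 = 0xA7.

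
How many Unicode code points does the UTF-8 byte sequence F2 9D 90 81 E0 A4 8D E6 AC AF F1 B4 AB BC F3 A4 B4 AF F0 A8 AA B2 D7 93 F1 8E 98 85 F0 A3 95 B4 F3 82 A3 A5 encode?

10

Byte at offset 0: 0xF2 = 11110010 → 4-byte char (#1). Advance 4.
Byte at offset 4: 0xE0 = 11100000 → 3-byte char (#2). Advance 3.
Byte at offset 7: 0xE6 = 11100110 → 3-byte char (#3). Advance 3.
Byte at offset 10: 0xF1 = 11110001 → 4-byte char (#4). Advance 4.
Byte at offset 14: 0xF3 = 11110011 → 4-byte char (#5). Advance 4.
Byte at offset 18: 0xF0 = 11110000 → 4-byte char (#6). Advance 4.
Byte at offset 22: 0xD7 = 11010111 → 2-byte char (#7). Advance 2.
Byte at offset 24: 0xF1 = 11110001 → 4-byte char (#8). Advance 4.
Byte at offset 28: 0xF0 = 11110000 → 4-byte char (#9). Advance 4.
Byte at offset 32: 0xF3 = 11110011 → 4-byte char (#10). Advance 4.
Reached end at offset 36 after 10 code points.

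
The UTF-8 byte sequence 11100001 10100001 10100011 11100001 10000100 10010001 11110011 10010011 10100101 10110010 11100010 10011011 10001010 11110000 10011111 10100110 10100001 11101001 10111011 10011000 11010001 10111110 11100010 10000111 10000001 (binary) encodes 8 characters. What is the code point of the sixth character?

Offset 0: leading byte 0xE1 = 11100001 → 3-byte char #1 = E1 A1 A3.
Offset 3: leading byte 0xE1 = 11100001 → 3-byte char #2 = E1 84 91.
Offset 6: leading byte 0xF3 = 11110011 → 4-byte char #3 = F3 93 A5 B2.
Offset 10: leading byte 0xE2 = 11100010 → 3-byte char #4 = E2 9B 8A.
Offset 13: leading byte 0xF0 = 11110000 → 4-byte char #5 = F0 9F A6 A1.
Offset 17: leading byte 0xE9 = 11101001 → 3-byte char #6 = E9 BB 98.
Leading byte 0xE9 = 11101001 matches 1110xxxx → 3-byte sequence.
Byte 1: 0xE9 = 11101001, payload 1001 (4 bits).
Byte 2: 0xBB = 10111011 (10xxxxxx ✓), payload 111011.
Byte 3: 0x98 = 10011000 (10xxxxxx ✓), payload 011000.
Concatenate: 1001111011011000 = 0x9ED8 (16 bits → U+9ED8).

U+9ED8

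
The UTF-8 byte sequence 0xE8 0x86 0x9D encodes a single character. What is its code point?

U+819D

Leading byte 0xE8 = 11101000 matches 1110xxxx → 3-byte sequence.
Byte 1: 0xE8 = 11101000, payload 1000 (4 bits).
Byte 2: 0x86 = 10000110 (10xxxxxx ✓), payload 000110.
Byte 3: 0x9D = 10011101 (10xxxxxx ✓), payload 011101.
Concatenate: 1000000110011101 = 0x819D (16 bits → U+819D).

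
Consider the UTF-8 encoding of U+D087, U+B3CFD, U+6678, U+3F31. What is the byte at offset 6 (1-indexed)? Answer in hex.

1-indexed offset 6 is 0-indexed offset 5.
U+D087 → 3-byte form ED 82 87 at offsets 0–2.
U+B3CFD → 4-byte form F2 B3 B3 BD at offsets 3–6.
Offset 5 falls in char 2's range; it's byte 3 of F2 B3 B3 BD = 0xB3.

0xB3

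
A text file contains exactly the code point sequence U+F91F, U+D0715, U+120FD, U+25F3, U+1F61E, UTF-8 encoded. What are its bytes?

U+F91F: 3-byte form → EF A4 9F.
U+D0715: 4-byte form → F3 90 9C 95.
U+120FD: 4-byte form → F0 92 83 BD.
U+25F3: 3-byte form → E2 97 B3.
U+1F61E: 4-byte form → F0 9F 98 9E.
Concatenated (18 bytes): EF A4 9F F3 90 9C 95 F0 92 83 BD E2 97 B3 F0 9F 98 9E.

EF A4 9F F3 90 9C 95 F0 92 83 BD E2 97 B3 F0 9F 98 9E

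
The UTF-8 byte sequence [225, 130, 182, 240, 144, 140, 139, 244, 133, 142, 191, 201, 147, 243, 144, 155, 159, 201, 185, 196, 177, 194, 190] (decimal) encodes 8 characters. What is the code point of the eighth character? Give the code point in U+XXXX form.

Offset 0: leading byte 0xE1 = 11100001 → 3-byte char #1 = E1 82 B6.
Offset 3: leading byte 0xF0 = 11110000 → 4-byte char #2 = F0 90 8C 8B.
Offset 7: leading byte 0xF4 = 11110100 → 4-byte char #3 = F4 85 8E BF.
Offset 11: leading byte 0xC9 = 11001001 → 2-byte char #4 = C9 93.
Offset 13: leading byte 0xF3 = 11110011 → 4-byte char #5 = F3 90 9B 9F.
Offset 17: leading byte 0xC9 = 11001001 → 2-byte char #6 = C9 B9.
Offset 19: leading byte 0xC4 = 11000100 → 2-byte char #7 = C4 B1.
Offset 21: leading byte 0xC2 = 11000010 → 2-byte char #8 = C2 BE.
Leading byte 0xC2 = 11000010 matches 110xxxxx → 2-byte sequence.
Byte 1: 0xC2 = 11000010, payload 00010 (5 bits).
Byte 2: 0xBE = 10111110 (10xxxxxx ✓), payload 111110.
Concatenate: 00010111110 = 0xBE (11 bits → U+00BE).

U+00BE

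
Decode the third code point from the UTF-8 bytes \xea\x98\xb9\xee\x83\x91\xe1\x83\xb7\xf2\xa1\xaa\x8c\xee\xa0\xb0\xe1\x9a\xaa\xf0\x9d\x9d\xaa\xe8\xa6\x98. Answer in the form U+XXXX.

Offset 0: leading byte 0xEA = 11101010 → 3-byte char #1 = EA 98 B9.
Offset 3: leading byte 0xEE = 11101110 → 3-byte char #2 = EE 83 91.
Offset 6: leading byte 0xE1 = 11100001 → 3-byte char #3 = E1 83 B7.
Leading byte 0xE1 = 11100001 matches 1110xxxx → 3-byte sequence.
Byte 1: 0xE1 = 11100001, payload 0001 (4 bits).
Byte 2: 0x83 = 10000011 (10xxxxxx ✓), payload 000011.
Byte 3: 0xB7 = 10110111 (10xxxxxx ✓), payload 110111.
Concatenate: 0001000011110111 = 0x10F7 (16 bits → U+10F7).

U+10F7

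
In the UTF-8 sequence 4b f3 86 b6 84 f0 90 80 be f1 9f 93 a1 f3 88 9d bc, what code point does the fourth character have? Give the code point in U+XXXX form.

Offset 0: leading byte 0x4B = 01001011 → 1-byte char #1 = 4B.
Offset 1: leading byte 0xF3 = 11110011 → 4-byte char #2 = F3 86 B6 84.
Offset 5: leading byte 0xF0 = 11110000 → 4-byte char #3 = F0 90 80 BE.
Offset 9: leading byte 0xF1 = 11110001 → 4-byte char #4 = F1 9F 93 A1.
Leading byte 0xF1 = 11110001 matches 11110xxx → 4-byte sequence.
Byte 1: 0xF1 = 11110001, payload 001 (3 bits).
Byte 2: 0x9F = 10011111 (10xxxxxx ✓), payload 011111.
Byte 3: 0x93 = 10010011 (10xxxxxx ✓), payload 010011.
Byte 4: 0xA1 = 10100001 (10xxxxxx ✓), payload 100001.
Concatenate: 001011111010011100001 = 0x5F4E1 (21 bits → U+5F4E1).

U+5F4E1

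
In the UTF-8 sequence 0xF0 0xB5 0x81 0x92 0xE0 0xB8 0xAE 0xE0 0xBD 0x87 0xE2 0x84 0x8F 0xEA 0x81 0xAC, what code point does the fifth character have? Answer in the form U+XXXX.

U+A06C

Offset 0: leading byte 0xF0 = 11110000 → 4-byte char #1 = F0 B5 81 92.
Offset 4: leading byte 0xE0 = 11100000 → 3-byte char #2 = E0 B8 AE.
Offset 7: leading byte 0xE0 = 11100000 → 3-byte char #3 = E0 BD 87.
Offset 10: leading byte 0xE2 = 11100010 → 3-byte char #4 = E2 84 8F.
Offset 13: leading byte 0xEA = 11101010 → 3-byte char #5 = EA 81 AC.
Leading byte 0xEA = 11101010 matches 1110xxxx → 3-byte sequence.
Byte 1: 0xEA = 11101010, payload 1010 (4 bits).
Byte 2: 0x81 = 10000001 (10xxxxxx ✓), payload 000001.
Byte 3: 0xAC = 10101100 (10xxxxxx ✓), payload 101100.
Concatenate: 1010000001101100 = 0xA06C (16 bits → U+A06C).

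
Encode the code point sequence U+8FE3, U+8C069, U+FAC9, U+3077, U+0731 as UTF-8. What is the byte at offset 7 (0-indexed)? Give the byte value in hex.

0xEF

U+8FE3 → 3-byte form E8 BF A3 at offsets 0–2.
U+8C069 → 4-byte form F2 8C 81 A9 at offsets 3–6.
U+FAC9 → 3-byte form EF AB 89 at offsets 7–9.
Offset 7 falls in char 3's range; it's byte 1 of EF AB 89 = 0xEF.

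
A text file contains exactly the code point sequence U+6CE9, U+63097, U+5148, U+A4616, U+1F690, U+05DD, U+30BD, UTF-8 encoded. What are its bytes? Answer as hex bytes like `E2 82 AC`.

E6 B3 A9 F1 A3 82 97 E5 85 88 F2 A4 98 96 F0 9F 9A 90 D7 9D E3 82 BD

U+6CE9: 3-byte form → E6 B3 A9.
U+63097: 4-byte form → F1 A3 82 97.
U+5148: 3-byte form → E5 85 88.
U+A4616: 4-byte form → F2 A4 98 96.
U+1F690: 4-byte form → F0 9F 9A 90.
U+05DD: 2-byte form → D7 9D.
U+30BD: 3-byte form → E3 82 BD.
Concatenated (23 bytes): E6 B3 A9 F1 A3 82 97 E5 85 88 F2 A4 98 96 F0 9F 9A 90 D7 9D E3 82 BD.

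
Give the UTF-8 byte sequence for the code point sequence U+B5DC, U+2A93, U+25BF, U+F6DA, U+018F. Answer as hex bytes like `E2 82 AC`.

EB 97 9C E2 AA 93 E2 96 BF EF 9B 9A C6 8F

U+B5DC: 3-byte form → EB 97 9C.
U+2A93: 3-byte form → E2 AA 93.
U+25BF: 3-byte form → E2 96 BF.
U+F6DA: 3-byte form → EF 9B 9A.
U+018F: 2-byte form → C6 8F.
Concatenated (14 bytes): EB 97 9C E2 AA 93 E2 96 BF EF 9B 9A C6 8F.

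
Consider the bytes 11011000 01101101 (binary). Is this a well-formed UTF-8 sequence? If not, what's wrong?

Leading byte 0xD8 = 11011000 → 2-byte form.
Byte 2 is 0x6D = 01101101, which is not 10xxxxxx — expected a continuation byte.

invalid (non-continuation byte where continuation expected)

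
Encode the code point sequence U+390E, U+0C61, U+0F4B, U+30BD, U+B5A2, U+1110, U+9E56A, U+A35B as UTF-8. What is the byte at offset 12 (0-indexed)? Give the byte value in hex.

0xEB

U+390E → 3-byte form E3 A4 8E at offsets 0–2.
U+0C61 → 3-byte form E0 B1 A1 at offsets 3–5.
U+0F4B → 3-byte form E0 BD 8B at offsets 6–8.
U+30BD → 3-byte form E3 82 BD at offsets 9–11.
U+B5A2 → 3-byte form EB 96 A2 at offsets 12–14.
Offset 12 falls in char 5's range; it's byte 1 of EB 96 A2 = 0xEB.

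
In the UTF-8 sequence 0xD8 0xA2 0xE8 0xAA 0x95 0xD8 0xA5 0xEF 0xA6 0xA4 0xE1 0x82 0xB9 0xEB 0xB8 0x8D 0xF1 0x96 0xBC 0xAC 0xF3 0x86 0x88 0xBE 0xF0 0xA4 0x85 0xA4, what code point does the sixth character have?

Offset 0: leading byte 0xD8 = 11011000 → 2-byte char #1 = D8 A2.
Offset 2: leading byte 0xE8 = 11101000 → 3-byte char #2 = E8 AA 95.
Offset 5: leading byte 0xD8 = 11011000 → 2-byte char #3 = D8 A5.
Offset 7: leading byte 0xEF = 11101111 → 3-byte char #4 = EF A6 A4.
Offset 10: leading byte 0xE1 = 11100001 → 3-byte char #5 = E1 82 B9.
Offset 13: leading byte 0xEB = 11101011 → 3-byte char #6 = EB B8 8D.
Leading byte 0xEB = 11101011 matches 1110xxxx → 3-byte sequence.
Byte 1: 0xEB = 11101011, payload 1011 (4 bits).
Byte 2: 0xB8 = 10111000 (10xxxxxx ✓), payload 111000.
Byte 3: 0x8D = 10001101 (10xxxxxx ✓), payload 001101.
Concatenate: 1011111000001101 = 0xBE0D (16 bits → U+BE0D).

U+BE0D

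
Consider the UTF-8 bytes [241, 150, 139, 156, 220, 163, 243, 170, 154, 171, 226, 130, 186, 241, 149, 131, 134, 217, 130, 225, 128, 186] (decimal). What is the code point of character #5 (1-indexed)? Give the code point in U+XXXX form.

Offset 0: leading byte 0xF1 = 11110001 → 4-byte char #1 = F1 96 8B 9C.
Offset 4: leading byte 0xDC = 11011100 → 2-byte char #2 = DC A3.
Offset 6: leading byte 0xF3 = 11110011 → 4-byte char #3 = F3 AA 9A AB.
Offset 10: leading byte 0xE2 = 11100010 → 3-byte char #4 = E2 82 BA.
Offset 13: leading byte 0xF1 = 11110001 → 4-byte char #5 = F1 95 83 86.
Leading byte 0xF1 = 11110001 matches 11110xxx → 4-byte sequence.
Byte 1: 0xF1 = 11110001, payload 001 (3 bits).
Byte 2: 0x95 = 10010101 (10xxxxxx ✓), payload 010101.
Byte 3: 0x83 = 10000011 (10xxxxxx ✓), payload 000011.
Byte 4: 0x86 = 10000110 (10xxxxxx ✓), payload 000110.
Concatenate: 001010101000011000110 = 0x550C6 (21 bits → U+550C6).

U+550C6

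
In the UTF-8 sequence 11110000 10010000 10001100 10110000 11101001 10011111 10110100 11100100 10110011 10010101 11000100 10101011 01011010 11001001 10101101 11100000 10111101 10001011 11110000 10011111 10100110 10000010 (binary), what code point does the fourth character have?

Offset 0: leading byte 0xF0 = 11110000 → 4-byte char #1 = F0 90 8C B0.
Offset 4: leading byte 0xE9 = 11101001 → 3-byte char #2 = E9 9F B4.
Offset 7: leading byte 0xE4 = 11100100 → 3-byte char #3 = E4 B3 95.
Offset 10: leading byte 0xC4 = 11000100 → 2-byte char #4 = C4 AB.
Leading byte 0xC4 = 11000100 matches 110xxxxx → 2-byte sequence.
Byte 1: 0xC4 = 11000100, payload 00100 (5 bits).
Byte 2: 0xAB = 10101011 (10xxxxxx ✓), payload 101011.
Concatenate: 00100101011 = 0x12B (11 bits → U+012B).

U+012B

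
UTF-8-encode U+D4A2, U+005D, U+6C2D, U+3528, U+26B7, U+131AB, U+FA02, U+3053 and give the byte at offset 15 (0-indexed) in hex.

0x86

U+D4A2 → 3-byte form ED 92 A2 at offsets 0–2.
U+005D → 1-byte form 5D at offsets 3–3.
U+6C2D → 3-byte form E6 B0 AD at offsets 4–6.
U+3528 → 3-byte form E3 94 A8 at offsets 7–9.
U+26B7 → 3-byte form E2 9A B7 at offsets 10–12.
U+131AB → 4-byte form F0 93 86 AB at offsets 13–16.
Offset 15 falls in char 6's range; it's byte 3 of F0 93 86 AB = 0x86.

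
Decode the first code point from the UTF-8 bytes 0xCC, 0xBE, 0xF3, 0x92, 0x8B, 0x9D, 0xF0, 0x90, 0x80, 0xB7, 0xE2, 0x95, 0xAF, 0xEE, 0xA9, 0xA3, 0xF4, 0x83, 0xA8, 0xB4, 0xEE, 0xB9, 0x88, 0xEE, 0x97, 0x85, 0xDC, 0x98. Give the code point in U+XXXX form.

U+033E

Offset 0: leading byte 0xCC = 11001100 → 2-byte char #1 = CC BE.
Leading byte 0xCC = 11001100 matches 110xxxxx → 2-byte sequence.
Byte 1: 0xCC = 11001100, payload 01100 (5 bits).
Byte 2: 0xBE = 10111110 (10xxxxxx ✓), payload 111110.
Concatenate: 01100111110 = 0x33E (11 bits → U+033E).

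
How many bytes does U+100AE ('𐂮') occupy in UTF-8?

U+100AE = 0x100AE. UTF-8 uses 1 byte below 0x80, 2 below 0x800, 3 below 0x10000, 4 up to 0x10FFFF. 0x100AE is in U+10000–U+10FFFF → 4 bytes.

4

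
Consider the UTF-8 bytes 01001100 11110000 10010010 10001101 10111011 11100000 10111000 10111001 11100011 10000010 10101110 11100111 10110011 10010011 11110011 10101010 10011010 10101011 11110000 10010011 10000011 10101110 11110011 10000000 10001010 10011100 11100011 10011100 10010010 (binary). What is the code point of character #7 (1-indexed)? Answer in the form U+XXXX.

Offset 0: leading byte 0x4C = 01001100 → 1-byte char #1 = 4C.
Offset 1: leading byte 0xF0 = 11110000 → 4-byte char #2 = F0 92 8D BB.
Offset 5: leading byte 0xE0 = 11100000 → 3-byte char #3 = E0 B8 B9.
Offset 8: leading byte 0xE3 = 11100011 → 3-byte char #4 = E3 82 AE.
Offset 11: leading byte 0xE7 = 11100111 → 3-byte char #5 = E7 B3 93.
Offset 14: leading byte 0xF3 = 11110011 → 4-byte char #6 = F3 AA 9A AB.
Offset 18: leading byte 0xF0 = 11110000 → 4-byte char #7 = F0 93 83 AE.
Leading byte 0xF0 = 11110000 matches 11110xxx → 4-byte sequence.
Byte 1: 0xF0 = 11110000, payload 000 (3 bits).
Byte 2: 0x93 = 10010011 (10xxxxxx ✓), payload 010011.
Byte 3: 0x83 = 10000011 (10xxxxxx ✓), payload 000011.
Byte 4: 0xAE = 10101110 (10xxxxxx ✓), payload 101110.
Concatenate: 000010011000011101110 = 0x130EE (21 bits → U+130EE).

U+130EE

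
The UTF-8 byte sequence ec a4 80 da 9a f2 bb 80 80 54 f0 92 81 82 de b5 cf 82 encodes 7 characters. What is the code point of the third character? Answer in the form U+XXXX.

Offset 0: leading byte 0xEC = 11101100 → 3-byte char #1 = EC A4 80.
Offset 3: leading byte 0xDA = 11011010 → 2-byte char #2 = DA 9A.
Offset 5: leading byte 0xF2 = 11110010 → 4-byte char #3 = F2 BB 80 80.
Leading byte 0xF2 = 11110010 matches 11110xxx → 4-byte sequence.
Byte 1: 0xF2 = 11110010, payload 010 (3 bits).
Byte 2: 0xBB = 10111011 (10xxxxxx ✓), payload 111011.
Byte 3: 0x80 = 10000000 (10xxxxxx ✓), payload 000000.
Byte 4: 0x80 = 10000000 (10xxxxxx ✓), payload 000000.
Concatenate: 010111011000000000000 = 0xBB000 (21 bits → U+BB000).

U+BB000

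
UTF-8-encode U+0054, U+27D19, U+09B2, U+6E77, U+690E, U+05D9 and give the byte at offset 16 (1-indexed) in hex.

1-indexed offset 16 is 0-indexed offset 15.
U+0054 → 1-byte form 54 at offsets 0–0.
U+27D19 → 4-byte form F0 A7 B4 99 at offsets 1–4.
U+09B2 → 3-byte form E0 A6 B2 at offsets 5–7.
U+6E77 → 3-byte form E6 B9 B7 at offsets 8–10.
U+690E → 3-byte form E6 A4 8E at offsets 11–13.
U+05D9 → 2-byte form D7 99 at offsets 14–15.
Offset 15 falls in char 6's range; it's byte 2 of D7 99 = 0x99.

0x99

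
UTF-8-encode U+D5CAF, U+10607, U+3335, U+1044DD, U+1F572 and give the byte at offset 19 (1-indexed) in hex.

0xB2

1-indexed offset 19 is 0-indexed offset 18.
U+D5CAF → 4-byte form F3 95 B2 AF at offsets 0–3.
U+10607 → 4-byte form F0 90 98 87 at offsets 4–7.
U+3335 → 3-byte form E3 8C B5 at offsets 8–10.
U+1044DD → 4-byte form F4 84 93 9D at offsets 11–14.
U+1F572 → 4-byte form F0 9F 95 B2 at offsets 15–18.
Offset 18 falls in char 5's range; it's byte 4 of F0 9F 95 B2 = 0xB2.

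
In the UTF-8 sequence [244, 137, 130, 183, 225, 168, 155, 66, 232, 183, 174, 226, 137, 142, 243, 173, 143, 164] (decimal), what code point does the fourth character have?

Offset 0: leading byte 0xF4 = 11110100 → 4-byte char #1 = F4 89 82 B7.
Offset 4: leading byte 0xE1 = 11100001 → 3-byte char #2 = E1 A8 9B.
Offset 7: leading byte 0x42 = 01000010 → 1-byte char #3 = 42.
Offset 8: leading byte 0xE8 = 11101000 → 3-byte char #4 = E8 B7 AE.
Leading byte 0xE8 = 11101000 matches 1110xxxx → 3-byte sequence.
Byte 1: 0xE8 = 11101000, payload 1000 (4 bits).
Byte 2: 0xB7 = 10110111 (10xxxxxx ✓), payload 110111.
Byte 3: 0xAE = 10101110 (10xxxxxx ✓), payload 101110.
Concatenate: 1000110111101110 = 0x8DEE (16 bits → U+8DEE).

U+8DEE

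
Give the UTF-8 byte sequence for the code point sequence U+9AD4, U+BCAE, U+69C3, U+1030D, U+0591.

U+9AD4: 3-byte form → E9 AB 94.
U+BCAE: 3-byte form → EB B2 AE.
U+69C3: 3-byte form → E6 A7 83.
U+1030D: 4-byte form → F0 90 8C 8D.
U+0591: 2-byte form → D6 91.
Concatenated (15 bytes): E9 AB 94 EB B2 AE E6 A7 83 F0 90 8C 8D D6 91.

E9 AB 94 EB B2 AE E6 A7 83 F0 90 8C 8D D6 91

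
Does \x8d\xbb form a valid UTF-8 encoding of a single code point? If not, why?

Byte 0x8D = 10001101 has the form 10xxxxxx — a continuation byte — but there is no preceding leading byte.

invalid (continuation byte with no leading byte)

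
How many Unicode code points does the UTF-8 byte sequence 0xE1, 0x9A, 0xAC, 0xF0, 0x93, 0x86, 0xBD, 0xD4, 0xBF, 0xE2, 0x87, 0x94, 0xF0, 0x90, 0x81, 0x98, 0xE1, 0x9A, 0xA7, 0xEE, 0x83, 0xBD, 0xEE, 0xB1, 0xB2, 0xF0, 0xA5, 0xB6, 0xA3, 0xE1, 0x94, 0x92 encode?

Byte at offset 0: 0xE1 = 11100001 → 3-byte char (#1). Advance 3.
Byte at offset 3: 0xF0 = 11110000 → 4-byte char (#2). Advance 4.
Byte at offset 7: 0xD4 = 11010100 → 2-byte char (#3). Advance 2.
Byte at offset 9: 0xE2 = 11100010 → 3-byte char (#4). Advance 3.
Byte at offset 12: 0xF0 = 11110000 → 4-byte char (#5). Advance 4.
Byte at offset 16: 0xE1 = 11100001 → 3-byte char (#6). Advance 3.
Byte at offset 19: 0xEE = 11101110 → 3-byte char (#7). Advance 3.
Byte at offset 22: 0xEE = 11101110 → 3-byte char (#8). Advance 3.
Byte at offset 25: 0xF0 = 11110000 → 4-byte char (#9). Advance 4.
Byte at offset 29: 0xE1 = 11100001 → 3-byte char (#10). Advance 3.
Reached end at offset 32 after 10 code points.

10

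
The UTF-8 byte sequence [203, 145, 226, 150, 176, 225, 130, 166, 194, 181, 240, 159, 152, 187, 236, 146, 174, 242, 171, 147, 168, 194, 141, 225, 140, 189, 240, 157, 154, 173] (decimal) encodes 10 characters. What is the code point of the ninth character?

U+133D

Offset 0: leading byte 0xCB = 11001011 → 2-byte char #1 = CB 91.
Offset 2: leading byte 0xE2 = 11100010 → 3-byte char #2 = E2 96 B0.
Offset 5: leading byte 0xE1 = 11100001 → 3-byte char #3 = E1 82 A6.
Offset 8: leading byte 0xC2 = 11000010 → 2-byte char #4 = C2 B5.
Offset 10: leading byte 0xF0 = 11110000 → 4-byte char #5 = F0 9F 98 BB.
Offset 14: leading byte 0xEC = 11101100 → 3-byte char #6 = EC 92 AE.
Offset 17: leading byte 0xF2 = 11110010 → 4-byte char #7 = F2 AB 93 A8.
Offset 21: leading byte 0xC2 = 11000010 → 2-byte char #8 = C2 8D.
Offset 23: leading byte 0xE1 = 11100001 → 3-byte char #9 = E1 8C BD.
Leading byte 0xE1 = 11100001 matches 1110xxxx → 3-byte sequence.
Byte 1: 0xE1 = 11100001, payload 0001 (4 bits).
Byte 2: 0x8C = 10001100 (10xxxxxx ✓), payload 001100.
Byte 3: 0xBD = 10111101 (10xxxxxx ✓), payload 111101.
Concatenate: 0001001100111101 = 0x133D (16 bits → U+133D).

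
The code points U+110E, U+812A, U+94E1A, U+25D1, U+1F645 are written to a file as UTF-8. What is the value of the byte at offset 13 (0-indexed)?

0xF0

U+110E → 3-byte form E1 84 8E at offsets 0–2.
U+812A → 3-byte form E8 84 AA at offsets 3–5.
U+94E1A → 4-byte form F2 94 B8 9A at offsets 6–9.
U+25D1 → 3-byte form E2 97 91 at offsets 10–12.
U+1F645 → 4-byte form F0 9F 99 85 at offsets 13–16.
Offset 13 falls in char 5's range; it's byte 1 of F0 9F 99 85 = 0xF0.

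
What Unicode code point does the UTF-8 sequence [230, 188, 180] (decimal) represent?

U+6F34

Leading byte 0xE6 = 11100110 matches 1110xxxx → 3-byte sequence.
Byte 1: 0xE6 = 11100110, payload 0110 (4 bits).
Byte 2: 0xBC = 10111100 (10xxxxxx ✓), payload 111100.
Byte 3: 0xB4 = 10110100 (10xxxxxx ✓), payload 110100.
Concatenate: 0110111100110100 = 0x6F34 (16 bits → U+6F34).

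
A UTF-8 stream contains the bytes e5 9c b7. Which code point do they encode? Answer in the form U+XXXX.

U+5737

Leading byte 0xE5 = 11100101 matches 1110xxxx → 3-byte sequence.
Byte 1: 0xE5 = 11100101, payload 0101 (4 bits).
Byte 2: 0x9C = 10011100 (10xxxxxx ✓), payload 011100.
Byte 3: 0xB7 = 10110111 (10xxxxxx ✓), payload 110111.
Concatenate: 0101011100110111 = 0x5737 (16 bits → U+5737).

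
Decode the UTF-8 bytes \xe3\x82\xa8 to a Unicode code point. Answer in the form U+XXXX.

Leading byte 0xE3 = 11100011 matches 1110xxxx → 3-byte sequence.
Byte 1: 0xE3 = 11100011, payload 0011 (4 bits).
Byte 2: 0x82 = 10000010 (10xxxxxx ✓), payload 000010.
Byte 3: 0xA8 = 10101000 (10xxxxxx ✓), payload 101000.
Concatenate: 0011000010101000 = 0x30A8 (16 bits → U+30A8).

U+30A8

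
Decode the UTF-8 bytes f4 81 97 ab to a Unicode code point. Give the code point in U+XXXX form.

U+1015EB

Leading byte 0xF4 = 11110100 matches 11110xxx → 4-byte sequence.
Byte 1: 0xF4 = 11110100, payload 100 (3 bits).
Byte 2: 0x81 = 10000001 (10xxxxxx ✓), payload 000001.
Byte 3: 0x97 = 10010111 (10xxxxxx ✓), payload 010111.
Byte 4: 0xAB = 10101011 (10xxxxxx ✓), payload 101011.
Concatenate: 100000001010111101011 = 0x1015EB (21 bits → U+1015EB).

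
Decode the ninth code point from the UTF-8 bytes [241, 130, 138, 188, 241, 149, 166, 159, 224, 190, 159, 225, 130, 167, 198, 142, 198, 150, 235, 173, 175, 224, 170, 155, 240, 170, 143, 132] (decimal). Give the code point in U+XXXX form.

Offset 0: leading byte 0xF1 = 11110001 → 4-byte char #1 = F1 82 8A BC.
Offset 4: leading byte 0xF1 = 11110001 → 4-byte char #2 = F1 95 A6 9F.
Offset 8: leading byte 0xE0 = 11100000 → 3-byte char #3 = E0 BE 9F.
Offset 11: leading byte 0xE1 = 11100001 → 3-byte char #4 = E1 82 A7.
Offset 14: leading byte 0xC6 = 11000110 → 2-byte char #5 = C6 8E.
Offset 16: leading byte 0xC6 = 11000110 → 2-byte char #6 = C6 96.
Offset 18: leading byte 0xEB = 11101011 → 3-byte char #7 = EB AD AF.
Offset 21: leading byte 0xE0 = 11100000 → 3-byte char #8 = E0 AA 9B.
Offset 24: leading byte 0xF0 = 11110000 → 4-byte char #9 = F0 AA 8F 84.
Leading byte 0xF0 = 11110000 matches 11110xxx → 4-byte sequence.
Byte 1: 0xF0 = 11110000, payload 000 (3 bits).
Byte 2: 0xAA = 10101010 (10xxxxxx ✓), payload 101010.
Byte 3: 0x8F = 10001111 (10xxxxxx ✓), payload 001111.
Byte 4: 0x84 = 10000100 (10xxxxxx ✓), payload 000100.
Concatenate: 000101010001111000100 = 0x2A3C4 (21 bits → U+2A3C4).

U+2A3C4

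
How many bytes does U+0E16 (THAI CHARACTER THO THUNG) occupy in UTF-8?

U+0E16 = 0xE16. UTF-8 uses 1 byte below 0x80, 2 below 0x800, 3 below 0x10000, 4 up to 0x10FFFF. 0xE16 is in U+0800–U+FFFF → 3 bytes.

3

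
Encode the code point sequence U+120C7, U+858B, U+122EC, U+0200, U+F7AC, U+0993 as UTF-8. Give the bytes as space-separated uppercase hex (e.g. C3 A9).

F0 92 83 87 E8 96 8B F0 92 8B AC C8 80 EF 9E AC E0 A6 93

U+120C7: 4-byte form → F0 92 83 87.
U+858B: 3-byte form → E8 96 8B.
U+122EC: 4-byte form → F0 92 8B AC.
U+0200: 2-byte form → C8 80.
U+F7AC: 3-byte form → EF 9E AC.
U+0993: 3-byte form → E0 A6 93.
Concatenated (19 bytes): F0 92 83 87 E8 96 8B F0 92 8B AC C8 80 EF 9E AC E0 A6 93.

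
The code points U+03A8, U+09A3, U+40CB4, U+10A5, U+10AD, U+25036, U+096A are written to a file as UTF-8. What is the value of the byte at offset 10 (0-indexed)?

0x82

U+03A8 → 2-byte form CE A8 at offsets 0–1.
U+09A3 → 3-byte form E0 A6 A3 at offsets 2–4.
U+40CB4 → 4-byte form F1 80 B2 B4 at offsets 5–8.
U+10A5 → 3-byte form E1 82 A5 at offsets 9–11.
Offset 10 falls in char 4's range; it's byte 2 of E1 82 A5 = 0x82.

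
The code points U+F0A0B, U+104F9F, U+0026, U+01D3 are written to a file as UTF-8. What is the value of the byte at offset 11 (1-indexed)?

1-indexed offset 11 is 0-indexed offset 10.
U+F0A0B → 4-byte form F3 B0 A8 8B at offsets 0–3.
U+104F9F → 4-byte form F4 84 BE 9F at offsets 4–7.
U+0026 → 1-byte form 26 at offsets 8–8.
U+01D3 → 2-byte form C7 93 at offsets 9–10.
Offset 10 falls in char 4's range; it's byte 2 of C7 93 = 0x93.

0x93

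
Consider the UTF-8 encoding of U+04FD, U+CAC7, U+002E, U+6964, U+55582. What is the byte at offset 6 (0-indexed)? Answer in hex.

0xE6

U+04FD → 2-byte form D3 BD at offsets 0–1.
U+CAC7 → 3-byte form EC AB 87 at offsets 2–4.
U+002E → 1-byte form 2E at offsets 5–5.
U+6964 → 3-byte form E6 A5 A4 at offsets 6–8.
Offset 6 falls in char 4's range; it's byte 1 of E6 A5 A4 = 0xE6.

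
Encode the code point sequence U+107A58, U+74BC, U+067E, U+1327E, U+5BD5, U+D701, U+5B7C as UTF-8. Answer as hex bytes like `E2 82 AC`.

U+107A58: 4-byte form → F4 87 A9 98.
U+74BC: 3-byte form → E7 92 BC.
U+067E: 2-byte form → D9 BE.
U+1327E: 4-byte form → F0 93 89 BE.
U+5BD5: 3-byte form → E5 AF 95.
U+D701: 3-byte form → ED 9C 81.
U+5B7C: 3-byte form → E5 AD BC.
Concatenated (22 bytes): F4 87 A9 98 E7 92 BC D9 BE F0 93 89 BE E5 AF 95 ED 9C 81 E5 AD BC.

F4 87 A9 98 E7 92 BC D9 BE F0 93 89 BE E5 AF 95 ED 9C 81 E5 AD BC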